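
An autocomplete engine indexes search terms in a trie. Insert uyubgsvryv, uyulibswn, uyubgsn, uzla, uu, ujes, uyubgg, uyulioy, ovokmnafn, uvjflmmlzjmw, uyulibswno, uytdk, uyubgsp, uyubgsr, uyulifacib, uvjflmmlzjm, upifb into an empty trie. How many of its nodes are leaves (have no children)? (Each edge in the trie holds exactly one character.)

15

Leaves are exactly the stored words that no other stored word extends.
Those words: "ovokmnafn", "ujes", "upifb", "uu", "uvjflmmlzjmw", "uytdk", "uyubgg", "uyubgsn", "uyubgsp", "uyubgsr", "uyubgsvryv", "uyulibswno", "uyulifacib", "uyulioy", "uzla"
Leaf count: 15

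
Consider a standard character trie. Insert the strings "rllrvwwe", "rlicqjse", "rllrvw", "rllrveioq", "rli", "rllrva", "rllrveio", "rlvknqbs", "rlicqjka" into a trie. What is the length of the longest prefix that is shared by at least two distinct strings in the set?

8

Equivalently: take the maximum, over all pairs, of their longest common prefix length.
e.g. "rllrveio" and "rllrveioq" share the prefix "rllrveio" of length 8; no pair shares a longer one.
Longest shared-prefix length: 8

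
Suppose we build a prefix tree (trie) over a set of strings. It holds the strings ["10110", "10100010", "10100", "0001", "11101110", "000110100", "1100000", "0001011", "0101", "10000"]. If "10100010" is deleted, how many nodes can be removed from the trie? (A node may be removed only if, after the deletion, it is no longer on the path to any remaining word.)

3

Walk "10100010" from the leaf back toward the root, removing each node that no remaining word uses.
The suffix "010" (3 nodes) is used only by "10100010"; "10100" is itself a stored word, so pruning stops there.
Nodes removed: 3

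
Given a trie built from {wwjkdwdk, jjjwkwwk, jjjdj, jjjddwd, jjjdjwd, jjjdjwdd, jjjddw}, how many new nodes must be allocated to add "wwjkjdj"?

"wwjk" is already a path in the trie; the remaining "jdj" must be added.
Each of the 3 remaining characters creates one node.

3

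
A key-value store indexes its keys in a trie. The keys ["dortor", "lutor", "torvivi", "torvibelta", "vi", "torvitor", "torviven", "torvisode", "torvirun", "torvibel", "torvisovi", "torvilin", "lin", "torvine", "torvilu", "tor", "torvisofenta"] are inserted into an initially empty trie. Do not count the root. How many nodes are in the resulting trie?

52

Insert word by word; a character creates a node only if that edge doesn't already exist:
  "dortor" → 6 new (d, o, r, t, o, r)
  "lutor" → 5 new (l, u, t, o, r)
  "torvivi" → 7 new (t, o, r, v, i, v, i)
  "torvibelta" → prefix "torvi" already present; 5 new (b, e, l, t, a)
  "vi" → 2 new (v, i)
  "torvitor" → prefix "torvi" already present; 3 new (t, o, r)
  "torviven" → prefix "torviv" already present; 2 new (e, n)
  "torvisode" → prefix "torvi" already present; 4 new (s, o, d, e)
  "torvirun" → prefix "torvi" already present; 3 new (r, u, n)
  "torvibel" → prefix "torvibel" already present; 0 new (none)
  "torvisovi" → prefix "torviso" already present; 2 new (v, i)
  "torvilin" → prefix "torvi" already present; 3 new (l, i, n)
  "lin" → prefix "l" already present; 2 new (i, n)
  "torvine" → prefix "torvi" already present; 2 new (n, e)
  "torvilu" → prefix "torvil" already present; 1 new (u)
  "tor" → prefix "tor" already present; 0 new (none)
  "torvisofenta" → prefix "torviso" already present; 5 new (f, e, n, t, a)
Total nodes = 6 + 5 + 7 + 5 + 2 + 3 + 2 + 4 + 3 + 0 + 2 + 3 + 2 + 2 + 1 + 0 + 5 = 52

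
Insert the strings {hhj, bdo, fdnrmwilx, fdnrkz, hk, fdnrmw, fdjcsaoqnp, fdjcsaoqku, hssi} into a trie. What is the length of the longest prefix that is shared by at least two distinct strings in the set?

The deepest shared node is where two words last agree before diverging.
"fdjcsaoqku" and "fdjcsaoqnp" agree on "fdjcsaoq" (8 characters) before diverging; nothing deeper is shared.
Longest shared-prefix length: 8

8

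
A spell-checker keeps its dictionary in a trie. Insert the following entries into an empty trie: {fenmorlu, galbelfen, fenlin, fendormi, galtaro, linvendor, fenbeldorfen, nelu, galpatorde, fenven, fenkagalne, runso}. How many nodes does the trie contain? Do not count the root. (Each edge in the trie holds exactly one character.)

73

Trace insertions, counting only characters that open a new branch:
  "fenmorlu" → 8 new (f, e, n, m, o, r, l, u)
  "galbelfen" → 9 new (g, a, l, b, e, l, f, e, n)
  "fenlin" → prefix "fen" already present; 3 new (l, i, n)
  "fendormi" → prefix "fen" already present; 5 new (d, o, r, m, i)
  "galtaro" → prefix "gal" already present; 4 new (t, a, r, o)
  "linvendor" → 9 new (l, i, n, v, e, n, d, o, r)
  "fenbeldorfen" → prefix "fen" already present; 9 new (b, e, l, d, o, r, f, e, n)
  "nelu" → 4 new (n, e, l, u)
  "galpatorde" → prefix "gal" already present; 7 new (p, a, t, o, r, d, e)
  "fenven" → prefix "fen" already present; 3 new (v, e, n)
  "fenkagalne" → prefix "fen" already present; 7 new (k, a, g, a, l, n, e)
  "runso" → 5 new (r, u, n, s, o)
Total nodes = 8 + 9 + 3 + 5 + 4 + 9 + 9 + 4 + 7 + 3 + 7 + 5 = 73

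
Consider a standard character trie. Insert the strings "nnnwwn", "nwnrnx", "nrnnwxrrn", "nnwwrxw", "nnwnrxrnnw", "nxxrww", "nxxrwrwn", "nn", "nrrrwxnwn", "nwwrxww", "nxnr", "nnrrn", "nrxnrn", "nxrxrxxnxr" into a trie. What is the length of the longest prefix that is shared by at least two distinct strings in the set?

The deepest shared node is where two words last agree before diverging.
"nxxrwrwn" and "nxxrww" agree on "nxxrw" (5 characters) before diverging; nothing deeper is shared.
Longest shared-prefix length: 5

5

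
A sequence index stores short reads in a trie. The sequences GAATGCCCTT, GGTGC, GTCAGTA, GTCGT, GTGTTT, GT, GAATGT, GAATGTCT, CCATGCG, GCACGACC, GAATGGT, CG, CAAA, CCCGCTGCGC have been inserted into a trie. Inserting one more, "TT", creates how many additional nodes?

2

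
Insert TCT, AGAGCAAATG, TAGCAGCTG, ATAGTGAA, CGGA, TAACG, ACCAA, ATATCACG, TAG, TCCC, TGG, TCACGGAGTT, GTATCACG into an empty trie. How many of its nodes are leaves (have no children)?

12

Leaves are exactly the stored words that no other stored word extends.
Those words: "ACCAA", "AGAGCAAATG", "ATAGTGAA", "ATATCACG", "CGGA", "GTATCACG", "TAACG", "TAGCAGCTG", "TCACGGAGTT", "TCCC", "TCT", "TGG"
Leaf count: 12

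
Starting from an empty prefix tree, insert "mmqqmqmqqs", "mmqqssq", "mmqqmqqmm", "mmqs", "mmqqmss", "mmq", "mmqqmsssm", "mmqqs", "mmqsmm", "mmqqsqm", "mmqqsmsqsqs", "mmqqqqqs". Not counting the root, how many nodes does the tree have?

Count nodes per top-level branch (shared prefixes stored once):
  'm'-branch (mmq, mmqqmqmqqs, mmqqmqqmm, mmqqmss, mmqqmsssm, mmqqqqqs, mmqqs, mmqqsmsqsqs, mmqqsqm, mmqqssq, mmqs, mmqsmm): 35 nodes
Sum: 35

35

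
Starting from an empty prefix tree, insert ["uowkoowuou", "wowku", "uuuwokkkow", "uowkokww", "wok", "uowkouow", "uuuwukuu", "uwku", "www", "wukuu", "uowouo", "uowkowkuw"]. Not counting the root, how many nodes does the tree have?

51

For each word, the new-node count is its length minus the longest prefix already in the trie:
  "uowkoowuou" → 10 new (u, o, w, k, o, o, w, u, o, u)
  "wowku" → 5 new (w, o, w, k, u)
  "uuuwokkkow" → prefix "u" already present; 9 new (u, u, w, o, k, k, k, o, w)
  "uowkokww" → prefix "uowko" already present; 3 new (k, w, w)
  "wok" → prefix "wo" already present; 1 new (k)
  "uowkouow" → prefix "uowko" already present; 3 new (u, o, w)
  "uuuwukuu" → prefix "uuuw" already present; 4 new (u, k, u, u)
  "uwku" → prefix "u" already present; 3 new (w, k, u)
  "www" → prefix "w" already present; 2 new (w, w)
  "wukuu" → prefix "w" already present; 4 new (u, k, u, u)
  "uowouo" → prefix "uow" already present; 3 new (o, u, o)
  "uowkowkuw" → prefix "uowko" already present; 4 new (w, k, u, w)
Total nodes = 10 + 5 + 9 + 3 + 1 + 3 + 4 + 3 + 2 + 4 + 3 + 4 = 51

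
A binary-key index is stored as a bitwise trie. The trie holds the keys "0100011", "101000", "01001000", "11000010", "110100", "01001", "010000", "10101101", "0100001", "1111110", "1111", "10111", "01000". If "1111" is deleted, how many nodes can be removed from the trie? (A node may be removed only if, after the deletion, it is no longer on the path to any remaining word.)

0

After clearing the end-marker at "1111", prune upward until reaching a node still needed by another word.
Every node on "1111" is still needed (e.g. by "1111110"), so nothing is freed.
Nodes removed: 0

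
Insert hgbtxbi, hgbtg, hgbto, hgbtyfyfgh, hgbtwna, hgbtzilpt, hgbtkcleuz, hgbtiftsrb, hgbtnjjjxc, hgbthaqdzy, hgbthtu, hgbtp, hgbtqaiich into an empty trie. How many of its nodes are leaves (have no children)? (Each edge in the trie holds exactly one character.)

A leaf is a node with no children — equivalently, the end of a word that is not a proper prefix of any other stored word.
Those words: "hgbtg", "hgbthaqdzy", "hgbthtu", "hgbtiftsrb", "hgbtkcleuz", "hgbtnjjjxc", "hgbto", "hgbtp", "hgbtqaiich", "hgbtwna", "hgbtxbi", "hgbtyfyfgh", "hgbtzilpt"
Leaf count: 13

13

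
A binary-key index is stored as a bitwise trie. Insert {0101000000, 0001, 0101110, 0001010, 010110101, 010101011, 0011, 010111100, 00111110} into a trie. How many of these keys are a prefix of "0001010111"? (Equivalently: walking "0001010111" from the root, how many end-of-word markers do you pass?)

Traverse "0001010111" character by character; count nodes along the way that are marked as word ends.
Prefixes of the query that are stored words: "0001", "0001010"
Count: 2

2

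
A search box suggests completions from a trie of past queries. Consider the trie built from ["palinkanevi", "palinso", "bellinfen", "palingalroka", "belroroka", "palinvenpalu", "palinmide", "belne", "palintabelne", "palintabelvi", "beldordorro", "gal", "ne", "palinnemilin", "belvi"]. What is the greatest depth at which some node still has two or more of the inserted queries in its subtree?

10

The deepest shared node is where two words last agree before diverging.
"palintabelne" and "palintabelvi" agree on "palintabel" (10 characters) before diverging; nothing deeper is shared.
Longest shared-prefix length: 10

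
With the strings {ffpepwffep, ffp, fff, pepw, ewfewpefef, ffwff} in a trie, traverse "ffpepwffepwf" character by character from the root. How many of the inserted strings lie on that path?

2

Walk "ffpepwffepwf" from the root; an end-of-word marker is hit whenever a stored word is a prefix of "ffpepwffepwf".
Prefixes of the query that are stored words: "ffp", "ffpepwffep"
Count: 2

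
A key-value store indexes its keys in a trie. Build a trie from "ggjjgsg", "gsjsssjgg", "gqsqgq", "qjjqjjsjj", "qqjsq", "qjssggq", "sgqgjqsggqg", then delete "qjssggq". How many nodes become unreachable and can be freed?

Walk "qjssggq" from the leaf back toward the root, removing each node that no remaining word uses.
The suffix "ssggq" (5 nodes) is used only by "qjssggq"; the node for "qj" still has the child "j", so pruning stops there.
Nodes removed: 5

5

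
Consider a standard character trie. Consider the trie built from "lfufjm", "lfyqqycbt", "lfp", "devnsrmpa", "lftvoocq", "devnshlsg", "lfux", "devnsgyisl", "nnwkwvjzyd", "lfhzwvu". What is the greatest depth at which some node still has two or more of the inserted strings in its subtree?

Look for the deepest trie node that still has at least two words in its subtree.
e.g. "devnsgyisl" and "devnshlsg" share the prefix "devns" of length 5; no pair shares a longer one.
Longest shared-prefix length: 5

5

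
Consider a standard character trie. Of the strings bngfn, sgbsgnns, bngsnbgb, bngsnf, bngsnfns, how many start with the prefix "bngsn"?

3

Traverse to the node for "bngsn", then collect every word in that subtree.
Words under "bngsn": bngsnbgb, bngsnf, bngsnfns
Count: 3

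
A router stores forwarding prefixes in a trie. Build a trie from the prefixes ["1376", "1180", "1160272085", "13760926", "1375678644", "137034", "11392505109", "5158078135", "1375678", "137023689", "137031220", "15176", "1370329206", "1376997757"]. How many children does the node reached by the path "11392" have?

1

Walk "11392" from the root, arriving at one node.
Distinct next characters after "11392": 5.
That node has 1 child edge.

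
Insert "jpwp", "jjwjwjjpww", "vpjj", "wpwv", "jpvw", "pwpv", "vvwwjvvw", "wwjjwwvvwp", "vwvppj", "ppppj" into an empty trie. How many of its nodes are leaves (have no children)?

A leaf is a node with no children — equivalently, the end of a word that is not a proper prefix of any other stored word.
Those words: "jjwjwjjpww", "jpvw", "jpwp", "ppppj", "pwpv", "vpjj", "vvwwjvvw", "vwvppj", "wpwv", "wwjjwwvvwp"
Leaf count: 10

10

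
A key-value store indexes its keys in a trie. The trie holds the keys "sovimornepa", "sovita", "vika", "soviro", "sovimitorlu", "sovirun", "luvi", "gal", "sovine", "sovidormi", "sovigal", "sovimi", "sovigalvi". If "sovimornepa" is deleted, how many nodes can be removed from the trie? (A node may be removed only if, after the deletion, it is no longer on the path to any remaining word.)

After clearing the end-marker at "sovimornepa", prune upward until reaching a node still needed by another word.
The suffix "ornepa" (6 nodes) is used only by "sovimornepa"; the node for "sovim" still has the child "i", so pruning stops there.
Nodes removed: 6

6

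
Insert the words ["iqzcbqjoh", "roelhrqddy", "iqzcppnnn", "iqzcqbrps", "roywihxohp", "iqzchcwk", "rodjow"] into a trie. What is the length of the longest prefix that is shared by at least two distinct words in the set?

The deepest shared node is where two words last agree before diverging.
e.g. "iqzcbqjoh" and "iqzchcwk" share the prefix "iqzc" of length 4; no pair shares a longer one.
Longest shared-prefix length: 4

4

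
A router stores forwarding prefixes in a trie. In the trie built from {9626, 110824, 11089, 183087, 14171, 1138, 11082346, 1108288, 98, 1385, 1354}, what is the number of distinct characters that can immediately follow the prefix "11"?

The children of the "11" node are the distinct next characters among strings starting with "11".
Characters that immediately follow "11" among the stored strings: {0, 3}.
That node has 2 child edges.

2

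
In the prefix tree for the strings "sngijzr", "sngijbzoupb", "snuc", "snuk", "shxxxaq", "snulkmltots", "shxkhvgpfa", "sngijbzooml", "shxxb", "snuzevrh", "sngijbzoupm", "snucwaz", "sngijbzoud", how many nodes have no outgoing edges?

Leaves are exactly the stored words that no other stored word extends.
Those words: "shxkhvgpfa", "shxxb", "shxxxaq", "sngijbzooml", "sngijbzoud", "sngijbzoupb", "sngijbzoupm", "sngijzr", "snucwaz", "snuk", "snulkmltots", "snuzevrh"
Leaf count: 12

12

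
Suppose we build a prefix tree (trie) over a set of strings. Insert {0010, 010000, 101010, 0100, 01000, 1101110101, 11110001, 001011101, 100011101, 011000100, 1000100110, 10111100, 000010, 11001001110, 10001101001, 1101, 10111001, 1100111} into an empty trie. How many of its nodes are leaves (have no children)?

14

A leaf is a node with no children — equivalently, the end of a word that is not a proper prefix of any other stored word.
Those words: "000010", "001011101", "010000", "011000100", "1000100110", "10001101001", "100011101", "101010", "10111001", "10111100", "11001001110", "1100111", "1101110101", "11110001"
Leaf count: 14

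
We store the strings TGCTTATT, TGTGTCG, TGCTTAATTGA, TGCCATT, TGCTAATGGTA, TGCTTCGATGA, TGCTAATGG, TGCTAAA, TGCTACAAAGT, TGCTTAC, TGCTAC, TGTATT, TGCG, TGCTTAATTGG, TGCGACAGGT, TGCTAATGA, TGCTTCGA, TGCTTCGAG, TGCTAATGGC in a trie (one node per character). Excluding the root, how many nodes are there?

57

Count nodes per top-level branch (shared prefixes stored once):
  'T'-branch (TGCCATT, TGCG, TGCGACAGGT, TGCTAAA, TGCTAATGA, TGCTAATGG, TGCTAATGGC, TGCTAATGGTA, TGCTAC, TGCTACAAAGT, TGCTTAATTGA, TGCTTAATTGG, TGCTTAC, TGCTTATT, TGCTTCGA, TGCTTCGAG, TGCTTCGATGA, TGTATT, TGTGTCG): 57 nodes
Sum: 57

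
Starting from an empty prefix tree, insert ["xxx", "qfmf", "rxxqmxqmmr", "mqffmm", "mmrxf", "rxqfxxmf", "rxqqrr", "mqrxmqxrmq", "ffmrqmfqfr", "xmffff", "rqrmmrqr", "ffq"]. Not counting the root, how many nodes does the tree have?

Count nodes per top-level branch (shared prefixes stored once):
  'f'-branch (ffmrqmfqfr, ffq): 11 nodes
  'm'-branch (mmrxf, mqffmm, mqrxmqxrmq): 18 nodes
  'q'-branch (qfmf): 4 nodes
  'r'-branch (rqrmmrqr, rxqfxxmf, rxqqrr, rxxqmxqmmr): 26 nodes
  'x'-branch (xmffff, xxx): 8 nodes
Sum: 67

67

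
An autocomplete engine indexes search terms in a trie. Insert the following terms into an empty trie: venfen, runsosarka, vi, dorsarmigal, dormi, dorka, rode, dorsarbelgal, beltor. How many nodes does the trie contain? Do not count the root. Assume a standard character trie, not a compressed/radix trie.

47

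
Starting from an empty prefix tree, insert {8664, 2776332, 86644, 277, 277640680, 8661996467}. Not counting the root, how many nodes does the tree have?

24

Insert word by word; a character creates a node only if that edge doesn't already exist:
  "8664" → 4 new (8, 6, 6, 4)
  "2776332" → 7 new (2, 7, 7, 6, 3, 3, 2)
  "86644" → prefix "8664" already present; 1 new (4)
  "277" → prefix "277" already present; 0 new (none)
  "277640680" → prefix "2776" already present; 5 new (4, 0, 6, 8, 0)
  "8661996467" → prefix "866" already present; 7 new (1, 9, 9, 6, 4, 6, 7)
Total nodes = 4 + 7 + 1 + 0 + 5 + 7 = 24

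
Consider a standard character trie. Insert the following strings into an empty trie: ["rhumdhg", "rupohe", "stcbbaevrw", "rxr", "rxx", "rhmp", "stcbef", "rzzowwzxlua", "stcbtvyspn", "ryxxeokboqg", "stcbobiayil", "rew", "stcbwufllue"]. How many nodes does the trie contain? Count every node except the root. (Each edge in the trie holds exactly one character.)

71

Trace insertions, counting only characters that open a new branch:
  "rhumdhg" → 7 new (r, h, u, m, d, h, g)
  "rupohe" → prefix "r" already present; 5 new (u, p, o, h, e)
  "stcbbaevrw" → 10 new (s, t, c, b, b, a, e, v, r, w)
  "rxr" → prefix "r" already present; 2 new (x, r)
  "rxx" → prefix "rx" already present; 1 new (x)
  "rhmp" → prefix "rh" already present; 2 new (m, p)
  "stcbef" → prefix "stcb" already present; 2 new (e, f)
  "rzzowwzxlua" → prefix "r" already present; 10 new (z, z, o, w, w, z, x, l, u, a)
  "stcbtvyspn" → prefix "stcb" already present; 6 new (t, v, y, s, p, n)
  "ryxxeokboqg" → prefix "r" already present; 10 new (y, x, x, e, o, k, b, o, q, g)
  "stcbobiayil" → prefix "stcb" already present; 7 new (o, b, i, a, y, i, l)
  "rew" → prefix "r" already present; 2 new (e, w)
  "stcbwufllue" → prefix "stcb" already present; 7 new (w, u, f, l, l, u, e)
Total nodes = 7 + 5 + 10 + 2 + 1 + 2 + 2 + 10 + 6 + 10 + 7 + 2 + 7 = 71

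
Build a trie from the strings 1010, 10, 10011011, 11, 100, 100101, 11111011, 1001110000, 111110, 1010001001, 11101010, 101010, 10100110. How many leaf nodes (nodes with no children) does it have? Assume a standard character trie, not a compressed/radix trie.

Leaves are exactly the stored words that no other stored word extends.
Those words: "100101", "10011011", "1001110000", "1010001001", "10100110", "101010", "11101010", "11111011"
Leaf count: 8

8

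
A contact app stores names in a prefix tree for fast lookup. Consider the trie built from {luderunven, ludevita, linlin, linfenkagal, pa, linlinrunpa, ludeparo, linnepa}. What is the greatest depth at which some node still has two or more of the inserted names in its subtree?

6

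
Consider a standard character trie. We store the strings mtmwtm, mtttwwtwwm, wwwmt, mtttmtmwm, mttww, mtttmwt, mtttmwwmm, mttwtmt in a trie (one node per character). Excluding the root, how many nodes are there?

Insert word by word; a character creates a node only if that edge doesn't already exist:
  "mtmwtm" → 6 new (m, t, m, w, t, m)
  "mtttwwtwwm" → prefix "mt" already present; 8 new (t, t, w, w, t, w, w, m)
  "wwwmt" → 5 new (w, w, w, m, t)
  "mtttmtmwm" → prefix "mttt" already present; 5 new (m, t, m, w, m)
  "mttww" → prefix "mtt" already present; 2 new (w, w)
  "mtttmwt" → prefix "mtttm" already present; 2 new (w, t)
  "mtttmwwmm" → prefix "mtttmw" already present; 3 new (w, m, m)
  "mttwtmt" → prefix "mttw" already present; 3 new (t, m, t)
Total nodes = 6 + 8 + 5 + 5 + 2 + 2 + 3 + 3 = 34

34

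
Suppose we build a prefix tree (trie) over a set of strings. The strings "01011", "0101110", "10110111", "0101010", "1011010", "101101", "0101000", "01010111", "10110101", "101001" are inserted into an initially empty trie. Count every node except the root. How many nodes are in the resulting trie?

Trace insertions, counting only characters that open a new branch:
  "01011" → 5 new (0, 1, 0, 1, 1)
  "0101110" → prefix "01011" already present; 2 new (1, 0)
  "10110111" → 8 new (1, 0, 1, 1, 0, 1, 1, 1)
  "0101010" → prefix "0101" already present; 3 new (0, 1, 0)
  "1011010" → prefix "101101" already present; 1 new (0)
  "101101" → prefix "101101" already present; 0 new (none)
  "0101000" → prefix "01010" already present; 2 new (0, 0)
  "01010111" → prefix "010101" already present; 2 new (1, 1)
  "10110101" → prefix "1011010" already present; 1 new (1)
  "101001" → prefix "101" already present; 3 new (0, 0, 1)
Total nodes = 5 + 2 + 8 + 3 + 1 + 0 + 2 + 2 + 1 + 3 = 27

27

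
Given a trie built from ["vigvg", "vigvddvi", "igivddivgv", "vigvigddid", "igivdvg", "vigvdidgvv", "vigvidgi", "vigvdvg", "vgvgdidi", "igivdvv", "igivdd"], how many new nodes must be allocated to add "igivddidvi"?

"igivddi" is already a path in the trie; the remaining "dvi" must be added.
Each of the 3 remaining characters creates one node.

3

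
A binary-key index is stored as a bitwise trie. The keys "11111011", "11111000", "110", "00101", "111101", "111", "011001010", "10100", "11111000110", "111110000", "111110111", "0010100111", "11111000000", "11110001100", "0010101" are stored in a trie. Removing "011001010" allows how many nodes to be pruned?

8

Walk "011001010" from the leaf back toward the root, removing each node that no remaining word uses.
The suffix "11001010" (8 nodes) is used only by "011001010"; the node for "0" still has the child "0", so pruning stops there.
Nodes removed: 8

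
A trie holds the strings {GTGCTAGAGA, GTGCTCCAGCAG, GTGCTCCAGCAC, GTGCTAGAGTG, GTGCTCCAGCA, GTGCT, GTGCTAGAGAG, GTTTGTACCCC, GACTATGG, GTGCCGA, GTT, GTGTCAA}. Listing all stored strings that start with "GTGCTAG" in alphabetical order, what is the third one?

GTGCTAGAGTG

DFS of the "GTGCTAG" subtree visits, in order: "GTGCTAGAGA", "GTGCTAGAGAG", "GTGCTAGAGTG"
Position 3: GTGCTAGAGTG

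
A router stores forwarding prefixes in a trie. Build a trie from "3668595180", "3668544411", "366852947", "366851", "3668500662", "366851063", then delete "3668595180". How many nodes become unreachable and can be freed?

5

A node on "3668595180"'s path can go only if nothing else ends at it or branches off below it.
The suffix "95180" (5 nodes) is used only by "3668595180"; the node for "36685" still has the child "4", so pruning stops there.
Nodes removed: 5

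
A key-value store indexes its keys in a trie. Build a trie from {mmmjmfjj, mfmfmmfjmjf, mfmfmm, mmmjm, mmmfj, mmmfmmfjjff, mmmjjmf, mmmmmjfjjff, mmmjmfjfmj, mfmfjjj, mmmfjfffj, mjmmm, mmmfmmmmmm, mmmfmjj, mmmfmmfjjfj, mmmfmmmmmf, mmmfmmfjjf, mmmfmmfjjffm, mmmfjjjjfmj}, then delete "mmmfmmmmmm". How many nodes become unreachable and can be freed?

1

Walk "mmmfmmmmmm" from the leaf back toward the root, removing each node that no remaining word uses.
The suffix "m" (1 node) is used only by "mmmfmmmmmm"; the node for "mmmfmmmmm" still has the child "f", so pruning stops there.
Nodes removed: 1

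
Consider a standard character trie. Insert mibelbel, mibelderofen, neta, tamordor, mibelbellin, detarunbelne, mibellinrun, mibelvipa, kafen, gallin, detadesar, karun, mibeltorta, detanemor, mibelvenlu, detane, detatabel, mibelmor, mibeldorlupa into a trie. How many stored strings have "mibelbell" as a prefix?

Walk to "mibelbell"; the words in its subtree are exactly those with that prefix.
Words under "mibelbell": mibelbellin
Count: 1

1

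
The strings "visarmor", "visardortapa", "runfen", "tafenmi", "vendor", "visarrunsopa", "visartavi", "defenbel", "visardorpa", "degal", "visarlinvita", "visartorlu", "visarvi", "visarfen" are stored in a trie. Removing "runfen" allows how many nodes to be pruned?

6

A node on "runfen"'s path can go only if nothing else ends at it or branches off below it.
No other word shares any prefix with "runfen", so all 6 of its nodes go.
Nodes removed: 6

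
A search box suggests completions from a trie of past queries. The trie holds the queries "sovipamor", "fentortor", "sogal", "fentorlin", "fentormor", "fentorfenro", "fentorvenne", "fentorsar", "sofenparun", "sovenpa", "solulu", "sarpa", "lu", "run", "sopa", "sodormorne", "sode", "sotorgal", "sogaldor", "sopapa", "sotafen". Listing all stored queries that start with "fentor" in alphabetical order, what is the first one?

Filter for "fentor…" and sort: "fentorfenro", "fentorlin", "fentormor", "fentorsar", "fentortor", "fentorvenne"
Position 1: fentorfenro

fentorfenro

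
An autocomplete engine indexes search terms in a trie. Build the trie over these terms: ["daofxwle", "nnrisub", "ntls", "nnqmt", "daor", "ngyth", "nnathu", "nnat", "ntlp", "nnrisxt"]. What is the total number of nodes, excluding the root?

Trace insertions, counting only characters that open a new branch:
  "daofxwle" → 8 new (d, a, o, f, x, w, l, e)
  "nnrisub" → 7 new (n, n, r, i, s, u, b)
  "ntls" → prefix "n" already present; 3 new (t, l, s)
  "nnqmt" → prefix "nn" already present; 3 new (q, m, t)
  "daor" → prefix "dao" already present; 1 new (r)
  "ngyth" → prefix "n" already present; 4 new (g, y, t, h)
  "nnathu" → prefix "nn" already present; 4 new (a, t, h, u)
  "nnat" → prefix "nnat" already present; 0 new (none)
  "ntlp" → prefix "ntl" already present; 1 new (p)
  "nnrisxt" → prefix "nnris" already present; 2 new (x, t)
Total nodes = 8 + 7 + 3 + 3 + 1 + 4 + 4 + 0 + 1 + 2 = 33

33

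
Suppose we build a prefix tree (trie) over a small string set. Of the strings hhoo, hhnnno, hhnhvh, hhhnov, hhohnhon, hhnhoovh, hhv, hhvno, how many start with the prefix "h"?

Walk to "h"; the words in its subtree are exactly those with that prefix.
Matches: "hhhnov", "hhnhoovh", "hhnhvh", "hhnnno", "hhohnhon", "hhoo", "hhv", "hhvno"
Count: 8

8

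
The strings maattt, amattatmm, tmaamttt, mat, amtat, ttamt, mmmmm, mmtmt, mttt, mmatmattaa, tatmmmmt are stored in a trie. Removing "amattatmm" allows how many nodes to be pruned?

7

After clearing the end-marker at "amattatmm", prune upward until reaching a node still needed by another word.
The suffix "attatmm" (7 nodes) is used only by "amattatmm"; the node for "am" still has the child "t", so pruning stops there.
Nodes removed: 7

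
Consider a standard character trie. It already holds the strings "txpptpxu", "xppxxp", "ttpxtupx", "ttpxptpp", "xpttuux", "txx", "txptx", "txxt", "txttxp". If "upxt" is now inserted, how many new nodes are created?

4

"upxt" shares no prefix with any stored word, so all 4 characters open new nodes.
4 − 0 = 4 new nodes.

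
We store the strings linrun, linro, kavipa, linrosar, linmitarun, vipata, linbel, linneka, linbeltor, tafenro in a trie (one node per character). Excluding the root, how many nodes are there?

46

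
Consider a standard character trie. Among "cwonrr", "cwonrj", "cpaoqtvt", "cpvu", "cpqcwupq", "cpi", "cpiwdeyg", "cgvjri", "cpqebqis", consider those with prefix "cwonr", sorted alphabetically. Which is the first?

Words with prefix "cwonr", in lexicographic order: "cwonrj", "cwonrr"
The 1st is cwonrj.

cwonrj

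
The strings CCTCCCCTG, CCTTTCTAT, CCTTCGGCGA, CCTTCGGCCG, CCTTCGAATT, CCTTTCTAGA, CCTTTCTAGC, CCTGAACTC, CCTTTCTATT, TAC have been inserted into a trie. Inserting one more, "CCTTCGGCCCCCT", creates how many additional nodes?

4

Walking "CCTTCGGCCCCCT" from the root, the first 9 characters ("CCTTCGGCC") follow existing edges; "C" is the first miss.
Each of the 4 remaining characters creates one node.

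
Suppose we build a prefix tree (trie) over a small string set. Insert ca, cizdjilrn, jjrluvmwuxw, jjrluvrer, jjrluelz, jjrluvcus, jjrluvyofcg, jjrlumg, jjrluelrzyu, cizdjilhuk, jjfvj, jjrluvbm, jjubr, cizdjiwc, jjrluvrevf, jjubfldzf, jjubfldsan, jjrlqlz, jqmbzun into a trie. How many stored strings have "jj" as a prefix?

14

Filter for entries beginning with "jj":
Matches: "jjfvj", "jjrlqlz", "jjrluelrzyu", "jjrluelz", "jjrlumg", "jjrluvbm", "jjrluvcus", "jjrluvmwuxw", "jjrluvrer", "jjrluvrevf", "jjrluvyofcg", "jjubfldsan", "jjubfldzf", "jjubr"
Count: 14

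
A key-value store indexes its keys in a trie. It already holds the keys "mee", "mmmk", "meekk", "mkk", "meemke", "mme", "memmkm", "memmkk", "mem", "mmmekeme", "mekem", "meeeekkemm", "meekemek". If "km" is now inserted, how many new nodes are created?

No existing word starts with "k", so every character of "km" needs a new node.
2 − 0 = 2 new nodes.

2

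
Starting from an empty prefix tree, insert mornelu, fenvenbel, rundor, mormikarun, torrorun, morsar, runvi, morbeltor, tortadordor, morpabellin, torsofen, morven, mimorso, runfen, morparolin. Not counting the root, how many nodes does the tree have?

86

Trace insertions, counting only characters that open a new branch:
  "mornelu" → 7 new (m, o, r, n, e, l, u)
  "fenvenbel" → 9 new (f, e, n, v, e, n, b, e, l)
  "rundor" → 6 new (r, u, n, d, o, r)
  "mormikarun" → prefix "mor" already present; 7 new (m, i, k, a, r, u, n)
  "torrorun" → 8 new (t, o, r, r, o, r, u, n)
  "morsar" → prefix "mor" already present; 3 new (s, a, r)
  "runvi" → prefix "run" already present; 2 new (v, i)
  "morbeltor" → prefix "mor" already present; 6 new (b, e, l, t, o, r)
  "tortadordor" → prefix "tor" already present; 8 new (t, a, d, o, r, d, o, r)
  "morpabellin" → prefix "mor" already present; 8 new (p, a, b, e, l, l, i, n)
  "torsofen" → prefix "tor" already present; 5 new (s, o, f, e, n)
  "morven" → prefix "mor" already present; 3 new (v, e, n)
  "mimorso" → prefix "m" already present; 6 new (i, m, o, r, s, o)
  "runfen" → prefix "run" already present; 3 new (f, e, n)
  "morparolin" → prefix "morpa" already present; 5 new (r, o, l, i, n)
Total nodes = 7 + 9 + 6 + 7 + 8 + 3 + 2 + 6 + 8 + 8 + 5 + 3 + 6 + 3 + 5 = 86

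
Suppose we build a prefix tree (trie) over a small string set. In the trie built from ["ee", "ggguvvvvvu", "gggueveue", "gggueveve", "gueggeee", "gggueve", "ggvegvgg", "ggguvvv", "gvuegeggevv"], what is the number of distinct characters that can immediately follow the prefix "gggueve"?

Walk "gggueve" from the root, arriving at one node.
Characters that immediately follow "gggueve" among the stored strings: {u, v}.
That node has 2 child edges.

2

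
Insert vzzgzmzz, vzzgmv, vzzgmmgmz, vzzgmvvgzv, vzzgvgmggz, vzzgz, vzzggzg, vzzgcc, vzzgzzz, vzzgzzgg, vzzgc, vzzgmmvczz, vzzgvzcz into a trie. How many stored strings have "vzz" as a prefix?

13

Filter for entries beginning with "vzz":
Words under "vzz": vzzgc, vzzgcc, vzzggzg, vzzgmmgmz, vzzgmmvczz, vzzgmv, vzzgmvvgzv, vzzgvgmggz, vzzgvzcz, vzzgz, vzzgzmzz, vzzgzzgg, vzzgzzz
Count: 13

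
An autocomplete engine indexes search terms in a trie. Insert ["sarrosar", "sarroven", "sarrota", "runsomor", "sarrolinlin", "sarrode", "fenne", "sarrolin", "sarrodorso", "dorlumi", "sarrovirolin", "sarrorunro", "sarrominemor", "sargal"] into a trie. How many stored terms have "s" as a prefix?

11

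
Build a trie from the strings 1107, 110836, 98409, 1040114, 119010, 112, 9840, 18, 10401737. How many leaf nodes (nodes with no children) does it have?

Leaves are exactly the stored words that no other stored word extends.
Those words: "1040114", "10401737", "1107", "110836", "112", "119010", "18", "98409"
Leaf count: 8

8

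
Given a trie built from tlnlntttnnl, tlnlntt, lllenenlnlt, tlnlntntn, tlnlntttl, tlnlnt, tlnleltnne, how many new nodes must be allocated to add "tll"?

1

Walking "tll" from the root, the first 2 characters ("tl") follow existing edges; "l" is the first miss.
New nodes needed: |"tll"| − 2 = 3 − 2 = 1.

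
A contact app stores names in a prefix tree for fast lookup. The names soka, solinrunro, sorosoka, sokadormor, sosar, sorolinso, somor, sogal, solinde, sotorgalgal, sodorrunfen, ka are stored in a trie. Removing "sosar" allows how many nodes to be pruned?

3

A node on "sosar"'s path can go only if nothing else ends at it or branches off below it.
The suffix "sar" (3 nodes) is used only by "sosar"; the node for "so" still has the child "k", so pruning stops there.
Nodes removed: 3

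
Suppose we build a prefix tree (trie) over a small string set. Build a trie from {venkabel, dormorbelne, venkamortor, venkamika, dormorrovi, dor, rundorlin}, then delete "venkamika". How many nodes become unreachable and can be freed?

Walk "venkamika" from the leaf back toward the root, removing each node that no remaining word uses.
The suffix "ika" (3 nodes) is used only by "venkamika"; the node for "venkam" still has the child "o", so pruning stops there.
Nodes removed: 3

3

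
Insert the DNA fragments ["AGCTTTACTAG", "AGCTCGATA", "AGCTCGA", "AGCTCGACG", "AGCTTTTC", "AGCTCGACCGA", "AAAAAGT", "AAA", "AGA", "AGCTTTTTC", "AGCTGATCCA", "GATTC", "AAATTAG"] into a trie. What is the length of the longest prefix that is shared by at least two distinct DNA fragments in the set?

8

The deepest shared node is where two words last agree before diverging.
e.g. "AGCTCGACCGA" and "AGCTCGACG" share the prefix "AGCTCGAC" of length 8; no pair shares a longer one.
Longest shared-prefix length: 8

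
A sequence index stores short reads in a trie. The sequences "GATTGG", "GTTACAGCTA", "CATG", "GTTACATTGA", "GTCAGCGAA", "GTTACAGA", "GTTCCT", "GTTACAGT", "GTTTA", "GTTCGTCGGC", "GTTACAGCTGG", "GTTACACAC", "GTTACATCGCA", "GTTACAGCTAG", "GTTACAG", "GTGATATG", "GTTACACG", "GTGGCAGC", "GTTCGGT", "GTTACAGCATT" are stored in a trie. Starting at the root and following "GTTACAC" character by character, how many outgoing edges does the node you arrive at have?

Walk "GTTACAC" from the root, arriving at one node.
Characters that immediately follow "GTTACAC" among the stored strings: {A, G}.
That node has 2 child edges.

2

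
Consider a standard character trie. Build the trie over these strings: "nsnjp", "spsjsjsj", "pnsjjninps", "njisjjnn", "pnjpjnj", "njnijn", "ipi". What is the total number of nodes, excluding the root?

Trace insertions, counting only characters that open a new branch:
  "nsnjp" → 5 new (n, s, n, j, p)
  "spsjsjsj" → 8 new (s, p, s, j, s, j, s, j)
  "pnsjjninps" → 10 new (p, n, s, j, j, n, i, n, p, s)
  "njisjjnn" → prefix "n" already present; 7 new (j, i, s, j, j, n, n)
  "pnjpjnj" → prefix "pn" already present; 5 new (j, p, j, n, j)
  "njnijn" → prefix "nj" already present; 4 new (n, i, j, n)
  "ipi" → 3 new (i, p, i)
Total nodes = 5 + 8 + 10 + 7 + 5 + 4 + 3 = 42

42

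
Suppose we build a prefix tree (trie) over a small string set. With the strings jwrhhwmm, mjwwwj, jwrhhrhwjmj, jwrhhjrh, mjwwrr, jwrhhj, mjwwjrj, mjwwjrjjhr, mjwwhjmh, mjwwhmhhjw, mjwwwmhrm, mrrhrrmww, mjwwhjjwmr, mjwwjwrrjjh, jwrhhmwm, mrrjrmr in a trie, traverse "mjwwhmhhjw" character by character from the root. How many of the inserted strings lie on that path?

Traverse "mjwwhmhhjw" character by character; count nodes along the way that are marked as word ends.
Prefixes of the query that are stored words: "mjwwhmhhjw"
Count: 1

1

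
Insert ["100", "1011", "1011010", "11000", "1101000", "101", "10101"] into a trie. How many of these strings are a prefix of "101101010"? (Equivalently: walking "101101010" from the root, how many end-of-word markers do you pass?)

3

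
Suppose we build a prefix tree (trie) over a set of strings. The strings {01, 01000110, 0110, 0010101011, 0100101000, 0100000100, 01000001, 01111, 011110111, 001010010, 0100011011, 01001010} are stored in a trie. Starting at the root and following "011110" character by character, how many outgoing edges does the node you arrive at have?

Walk "011110" from the root, arriving at one node.
Characters that immediately follow "011110" among the stored strings: {1}.
That node has 1 child edge.

1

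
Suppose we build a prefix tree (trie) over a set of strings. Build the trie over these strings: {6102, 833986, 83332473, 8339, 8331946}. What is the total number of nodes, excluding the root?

Count nodes per top-level branch (shared prefixes stored once):
  '6'-branch (6102): 4 nodes
  '8'-branch (8331946, 83332473, 8339, 833986): 15 nodes
Sum: 19

19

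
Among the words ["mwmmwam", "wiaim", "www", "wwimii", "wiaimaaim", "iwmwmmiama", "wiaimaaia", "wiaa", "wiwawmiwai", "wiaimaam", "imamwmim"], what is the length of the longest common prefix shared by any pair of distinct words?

8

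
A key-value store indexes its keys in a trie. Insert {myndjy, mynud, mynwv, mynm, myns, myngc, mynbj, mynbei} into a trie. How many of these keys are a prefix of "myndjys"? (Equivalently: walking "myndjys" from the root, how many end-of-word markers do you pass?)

Traverse "myndjys" character by character; count nodes along the way that are marked as word ends.
Prefixes of the query that are stored words: "myndjy"
Count: 1

1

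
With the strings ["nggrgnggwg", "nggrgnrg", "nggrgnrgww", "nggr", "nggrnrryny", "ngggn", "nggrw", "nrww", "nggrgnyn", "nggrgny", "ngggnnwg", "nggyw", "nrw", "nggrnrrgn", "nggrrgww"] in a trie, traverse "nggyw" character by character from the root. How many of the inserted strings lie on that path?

Check each prefix of "nggyw" against the stored set — each match is an end-marker on the path.
Prefixes of the query that are stored words: "nggyw"
Count: 1

1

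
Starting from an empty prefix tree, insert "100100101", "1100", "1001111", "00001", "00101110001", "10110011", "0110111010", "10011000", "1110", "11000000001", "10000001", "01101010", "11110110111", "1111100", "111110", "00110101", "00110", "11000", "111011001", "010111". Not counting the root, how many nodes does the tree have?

Insert word by word; a character creates a node only if that edge doesn't already exist:
  "100100101" → 9 new (1, 0, 0, 1, 0, 0, 1, 0, 1)
  "1100" → prefix "1" already present; 3 new (1, 0, 0)
  "1001111" → prefix "1001" already present; 3 new (1, 1, 1)
  "00001" → 5 new (0, 0, 0, 0, 1)
  "00101110001" → prefix "00" already present; 9 new (1, 0, 1, 1, 1, 0, 0, 0, 1)
  "10110011" → prefix "10" already present; 6 new (1, 1, 0, 0, 1, 1)
  "0110111010" → prefix "0" already present; 9 new (1, 1, 0, 1, 1, 1, 0, 1, 0)
  "10011000" → prefix "10011" already present; 3 new (0, 0, 0)
  "1110" → prefix "11" already present; 2 new (1, 0)
  "11000000001" → prefix "1100" already present; 7 new (0, 0, 0, 0, 0, 0, 1)
  "10000001" → prefix "100" already present; 5 new (0, 0, 0, 0, 1)
  "01101010" → prefix "01101" already present; 3 new (0, 1, 0)
  "11110110111" → prefix "111" already present; 8 new (1, 0, 1, 1, 0, 1, 1, 1)
  "1111100" → prefix "1111" already present; 3 new (1, 0, 0)
  "111110" → prefix "111110" already present; 0 new (none)
  "00110101" → prefix "001" already present; 5 new (1, 0, 1, 0, 1)
  "00110" → prefix "00110" already present; 0 new (none)
  "11000" → prefix "11000" already present; 0 new (none)
  "111011001" → prefix "1110" already present; 5 new (1, 1, 0, 0, 1)
  "010111" → prefix "01" already present; 4 new (0, 1, 1, 1)
Total nodes = 9 + 3 + 3 + 5 + 9 + 6 + 9 + 3 + 2 + 7 + 5 + 3 + 8 + 3 + 0 + 5 + 0 + 0 + 5 + 4 = 89

89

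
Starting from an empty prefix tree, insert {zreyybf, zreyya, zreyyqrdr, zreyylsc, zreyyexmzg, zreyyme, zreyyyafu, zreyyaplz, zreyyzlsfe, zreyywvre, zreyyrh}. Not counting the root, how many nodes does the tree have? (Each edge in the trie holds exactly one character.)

Insert word by word; a character creates a node only if that edge doesn't already exist:
  "zreyybf" → 7 new (z, r, e, y, y, b, f)
  "zreyya" → prefix "zreyy" already present; 1 new (a)
  "zreyyqrdr" → prefix "zreyy" already present; 4 new (q, r, d, r)
  "zreyylsc" → prefix "zreyy" already present; 3 new (l, s, c)
  "zreyyexmzg" → prefix "zreyy" already present; 5 new (e, x, m, z, g)
  "zreyyme" → prefix "zreyy" already present; 2 new (m, e)
  "zreyyyafu" → prefix "zreyy" already present; 4 new (y, a, f, u)
  "zreyyaplz" → prefix "zreyya" already present; 3 new (p, l, z)
  "zreyyzlsfe" → prefix "zreyy" already present; 5 new (z, l, s, f, e)
  "zreyywvre" → prefix "zreyy" already present; 4 new (w, v, r, e)
  "zreyyrh" → prefix "zreyy" already present; 2 new (r, h)
Total nodes = 7 + 1 + 4 + 3 + 5 + 2 + 4 + 3 + 5 + 4 + 2 = 40

40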